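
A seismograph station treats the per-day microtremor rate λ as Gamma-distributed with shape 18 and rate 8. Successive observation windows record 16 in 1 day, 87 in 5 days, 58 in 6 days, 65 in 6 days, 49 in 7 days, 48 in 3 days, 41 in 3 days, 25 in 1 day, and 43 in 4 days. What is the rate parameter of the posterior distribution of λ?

44

Total count: 16 + 87 + 58 + 65 + 49 + 48 + 41 + 25 + 43 = 432.
Total exposure: 1 + 5 + 6 + 6 + 7 + 3 + 3 + 1 + 4 = 36 days.
By Gamma–Poisson conjugacy, the posterior is Gamma(α + Σx, β + Σt) = Gamma(18 + 432, 8 + 36) = Gamma(450, 44).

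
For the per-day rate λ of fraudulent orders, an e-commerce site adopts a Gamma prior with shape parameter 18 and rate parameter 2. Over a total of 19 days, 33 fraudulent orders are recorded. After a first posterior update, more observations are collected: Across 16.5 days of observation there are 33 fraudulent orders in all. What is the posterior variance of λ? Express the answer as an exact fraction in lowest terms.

Total count 33 over total exposure 19 days.
After the first batch: Gamma(18 + 33, 2 + 19) = Gamma(51, 21).
Total count 33 over total exposure 16.5 days.
After the second batch: Gamma(51 + 33, 21 + 16.5) = Gamma(84, 75/2).
Posterior variance = α'/β'² = 84/(5625/4) = 112/1875.

112/1875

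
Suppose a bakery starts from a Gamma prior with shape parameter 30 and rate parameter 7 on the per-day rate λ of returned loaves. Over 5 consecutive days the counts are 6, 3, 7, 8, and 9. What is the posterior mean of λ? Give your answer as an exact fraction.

21/4

Total count: 6 + 3 + 7 + 8 + 9 = 33.
Total exposure: 5 days.
Posterior: α' = 30 + 33 = 63, β' = 7 + 5 = 12.
Posterior mean = α'/β' = 63/12 = 21/4.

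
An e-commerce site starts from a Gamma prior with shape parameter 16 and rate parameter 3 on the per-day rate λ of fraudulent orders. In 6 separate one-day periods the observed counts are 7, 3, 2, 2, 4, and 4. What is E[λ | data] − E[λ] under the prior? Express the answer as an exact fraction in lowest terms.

Total count: 7 + 3 + 2 + 2 + 4 + 4 = 22.
Total exposure: 6 days.
By Gamma–Poisson conjugacy, the posterior is Gamma(α + Σx, β + Σt) = Gamma(16 + 22, 3 + 6) = Gamma(38, 9).
Posterior mean = 38/9 = 38/9; prior mean = 16/3 = 16/3. Difference = 38/9 − 16/3 = -10/9.

-10/9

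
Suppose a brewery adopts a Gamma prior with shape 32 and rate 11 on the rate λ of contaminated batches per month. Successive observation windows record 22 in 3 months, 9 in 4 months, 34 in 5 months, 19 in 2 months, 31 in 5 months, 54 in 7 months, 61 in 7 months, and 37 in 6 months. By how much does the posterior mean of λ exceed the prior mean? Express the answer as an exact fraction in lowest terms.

Total count: 22 + 9 + 34 + 19 + 31 + 54 + 61 + 37 = 267.
Total exposure: 3 + 4 + 5 + 2 + 5 + 7 + 7 + 6 = 39 months.
Gamma(α, β) with Poisson data over total exposure Σt gives posterior Gamma(α+Σx, β+Σt) = Gamma(299, 50).
Posterior mean = 299/50 = 299/50; prior mean = 32/11 = 32/11. Difference = 299/50 − 32/11 = 1689/550.

1689/550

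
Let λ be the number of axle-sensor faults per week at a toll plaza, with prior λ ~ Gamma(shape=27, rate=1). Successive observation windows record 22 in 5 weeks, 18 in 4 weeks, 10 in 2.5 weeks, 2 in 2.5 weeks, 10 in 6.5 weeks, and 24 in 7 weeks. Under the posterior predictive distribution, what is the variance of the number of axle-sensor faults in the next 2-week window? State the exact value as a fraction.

27572/3249

Total count: 22 + 18 + 10 + 2 + 10 + 24 = 86.
Total exposure: 5 + 4 + 2.5 + 2.5 + 6.5 + 7 = 27.5 weeks.
Conjugate update: add total count to the shape and total exposure to the rate, giving Gamma(113, 57/2).
The posterior predictive for a window of length T is Negative Binomial with variance T·α'·(β'+T)/β'² = 2·113·(61/2)/(3249/4) = 27572/3249.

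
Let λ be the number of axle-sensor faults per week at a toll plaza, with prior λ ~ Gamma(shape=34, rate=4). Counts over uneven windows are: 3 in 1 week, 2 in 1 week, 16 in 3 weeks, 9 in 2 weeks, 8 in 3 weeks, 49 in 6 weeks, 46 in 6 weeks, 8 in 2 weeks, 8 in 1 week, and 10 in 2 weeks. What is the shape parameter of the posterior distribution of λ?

Total count: 3 + 2 + 16 + 9 + 8 + 49 + 46 + 8 + 8 + 10 = 159.
Total exposure: 1 + 1 + 3 + 2 + 3 + 6 + 6 + 2 + 1 + 2 = 27 weeks.
By Gamma–Poisson conjugacy, the posterior is Gamma(α + Σx, β + Σt) = Gamma(34 + 159, 4 + 27) = Gamma(193, 31).

193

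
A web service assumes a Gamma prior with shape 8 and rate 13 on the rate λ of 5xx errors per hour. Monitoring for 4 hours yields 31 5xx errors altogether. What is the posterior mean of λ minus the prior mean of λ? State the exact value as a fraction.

Total count 31 over total exposure 4 hours.
Gamma(α, β) with Poisson data over total exposure Σt gives posterior Gamma(α+Σx, β+Σt) = Gamma(39, 17).
Posterior mean = 39/17 = 39/17; prior mean = 8/13 = 8/13. Difference = 39/17 − 8/13 = 371/221.

371/221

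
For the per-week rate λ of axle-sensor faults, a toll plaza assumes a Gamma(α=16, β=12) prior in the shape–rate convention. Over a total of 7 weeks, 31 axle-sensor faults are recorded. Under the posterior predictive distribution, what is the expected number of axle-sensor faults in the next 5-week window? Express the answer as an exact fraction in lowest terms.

Total count 31 over total exposure 7 weeks.
Posterior: α' = 16 + 31 = 47, β' = 12 + 7 = 19.
Predictive mean over a 5-week window = T·E[λ|data] = 5·47/19 = 235/19.

235/19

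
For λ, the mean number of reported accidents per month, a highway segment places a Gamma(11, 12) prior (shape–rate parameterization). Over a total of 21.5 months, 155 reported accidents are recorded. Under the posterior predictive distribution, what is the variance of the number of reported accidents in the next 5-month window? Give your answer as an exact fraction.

Total count 155 over total exposure 21.5 months.
By Gamma–Poisson conjugacy, the posterior is Gamma(α + Σx, β + Σt) = Gamma(11 + 155, 12 + 21.5) = Gamma(166, 67/2).
The posterior predictive for a window of length T is Negative Binomial with variance T·α'·(β'+T)/β'² = 5·166·(77/2)/(4489/4) = 127820/4489.

127820/4489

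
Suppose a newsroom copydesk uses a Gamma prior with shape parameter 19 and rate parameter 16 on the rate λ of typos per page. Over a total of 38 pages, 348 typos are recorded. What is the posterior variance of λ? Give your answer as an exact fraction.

367/2916

Total count 348 over total exposure 38 pages.
Posterior: α' = 19 + 348 = 367, β' = 16 + 38 = 54.
Posterior variance = α'/β'² = 367/2916.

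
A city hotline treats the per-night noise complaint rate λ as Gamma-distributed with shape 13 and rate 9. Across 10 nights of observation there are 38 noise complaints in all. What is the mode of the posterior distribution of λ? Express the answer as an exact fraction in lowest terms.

Total count 38 over total exposure 10 nights.
Conjugate update: add total count to the shape and total exposure to the rate, giving Gamma(51, 19).
Posterior mode = (α'−1)/β' = 50/19.

50/19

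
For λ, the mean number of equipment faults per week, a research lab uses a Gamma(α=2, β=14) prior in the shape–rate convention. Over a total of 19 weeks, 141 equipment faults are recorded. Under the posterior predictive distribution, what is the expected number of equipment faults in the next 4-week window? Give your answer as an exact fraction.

52/3

Total count 141 over total exposure 19 weeks.
By Gamma–Poisson conjugacy, the posterior is Gamma(α + Σx, β + Σt) = Gamma(2 + 141, 14 + 19) = Gamma(143, 33).
Predictive mean over a 4-week window = T·E[λ|data] = 4·143/33 = 52/3.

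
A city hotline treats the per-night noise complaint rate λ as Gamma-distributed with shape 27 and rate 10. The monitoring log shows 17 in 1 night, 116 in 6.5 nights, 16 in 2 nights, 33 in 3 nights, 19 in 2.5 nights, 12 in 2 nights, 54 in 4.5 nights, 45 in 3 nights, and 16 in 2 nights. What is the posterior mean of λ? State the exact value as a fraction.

Total count: 17 + 116 + 16 + 33 + 19 + 12 + 54 + 45 + 16 = 328.
Total exposure: 1 + 6.5 + 2 + 3 + 2.5 + 2 + 4.5 + 3 + 2 = 26.5 nights.
By Gamma–Poisson conjugacy, the posterior is Gamma(α + Σx, β + Σt) = Gamma(27 + 328, 10 + 26.5) = Gamma(355, 73/2).
Posterior mean = α'/β' = 355/(73/2) = 710/73.

710/73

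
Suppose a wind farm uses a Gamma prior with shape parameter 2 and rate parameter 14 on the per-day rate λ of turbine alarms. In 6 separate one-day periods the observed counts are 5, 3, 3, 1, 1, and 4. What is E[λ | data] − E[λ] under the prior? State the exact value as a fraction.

Total count: 5 + 3 + 3 + 1 + 1 + 4 = 17.
Total exposure: 6 days.
By Gamma–Poisson conjugacy, the posterior is Gamma(α + Σx, β + Σt) = Gamma(2 + 17, 14 + 6) = Gamma(19, 20).
Posterior mean = 19/20 = 19/20; prior mean = 2/14 = 1/7. Difference = 19/20 − 1/7 = 113/140.

113/140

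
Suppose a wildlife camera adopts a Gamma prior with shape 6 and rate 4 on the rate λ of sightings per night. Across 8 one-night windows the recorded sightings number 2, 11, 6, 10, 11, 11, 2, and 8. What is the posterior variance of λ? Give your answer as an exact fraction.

Total count: 2 + 11 + 6 + 10 + 11 + 11 + 2 + 8 = 61.
Total exposure: 8 nights.
By Gamma–Poisson conjugacy, the posterior is Gamma(α + Σx, β + Σt) = Gamma(6 + 61, 4 + 8) = Gamma(67, 12).
Posterior variance = α'/β'² = 67/144.

67/144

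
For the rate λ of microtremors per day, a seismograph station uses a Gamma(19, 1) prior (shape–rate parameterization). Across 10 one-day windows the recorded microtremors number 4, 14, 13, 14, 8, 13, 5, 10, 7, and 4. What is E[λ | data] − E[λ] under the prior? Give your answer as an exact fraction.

-98/11

Total count: 4 + 14 + 13 + 14 + 8 + 13 + 5 + 10 + 7 + 4 = 92.
Total exposure: 10 days.
The Gamma prior is conjugate for the Poisson rate, so λ | data ~ Gamma(19+92, 1+10) = Gamma(111, 11).
Posterior mean = 111/11 = 111/11; prior mean = 19/1 = 19. Difference = 111/11 − 19 = -98/11.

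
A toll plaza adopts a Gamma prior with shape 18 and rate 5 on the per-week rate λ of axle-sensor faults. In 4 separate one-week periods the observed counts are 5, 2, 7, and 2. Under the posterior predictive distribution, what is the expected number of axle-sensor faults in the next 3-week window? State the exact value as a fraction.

34/3

Total count: 5 + 2 + 7 + 2 = 16.
Total exposure: 4 weeks.
Gamma(α, β) with Poisson data over total exposure Σt gives posterior Gamma(α+Σx, β+Σt) = Gamma(34, 9).
Predictive mean over a 3-week window = T·E[λ|data] = 3·34/9 = 34/3.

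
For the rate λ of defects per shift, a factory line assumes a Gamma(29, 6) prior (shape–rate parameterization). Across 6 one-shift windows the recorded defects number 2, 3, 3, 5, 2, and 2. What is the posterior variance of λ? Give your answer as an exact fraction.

Total count: 2 + 3 + 3 + 5 + 2 + 2 = 17.
Total exposure: 6 shifts.
By Gamma–Poisson conjugacy, the posterior is Gamma(α + Σx, β + Σt) = Gamma(29 + 17, 6 + 6) = Gamma(46, 12).
Posterior variance = α'/β'² = 46/144 = 23/72.

23/72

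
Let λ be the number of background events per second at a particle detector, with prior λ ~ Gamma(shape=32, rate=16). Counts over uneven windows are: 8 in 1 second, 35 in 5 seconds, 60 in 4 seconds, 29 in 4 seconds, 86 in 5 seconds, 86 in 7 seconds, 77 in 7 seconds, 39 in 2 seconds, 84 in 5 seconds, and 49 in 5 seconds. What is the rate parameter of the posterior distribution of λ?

Total count: 8 + 35 + 60 + 29 + 86 + 86 + 77 + 39 + 84 + 49 = 553.
Total exposure: 1 + 5 + 4 + 4 + 5 + 7 + 7 + 2 + 5 + 5 = 45 seconds.
The Gamma prior is conjugate for the Poisson rate, so λ | data ~ Gamma(32+553, 16+45) = Gamma(585, 61).

61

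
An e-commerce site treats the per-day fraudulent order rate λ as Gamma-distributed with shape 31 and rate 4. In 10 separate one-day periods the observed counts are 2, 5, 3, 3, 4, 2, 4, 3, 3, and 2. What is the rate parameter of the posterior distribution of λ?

14

Total count: 2 + 5 + 3 + 3 + 4 + 2 + 4 + 3 + 3 + 2 = 31.
Total exposure: 10 days.
By Gamma–Poisson conjugacy, the posterior is Gamma(α + Σx, β + Σt) = Gamma(31 + 31, 4 + 10) = Gamma(62, 14).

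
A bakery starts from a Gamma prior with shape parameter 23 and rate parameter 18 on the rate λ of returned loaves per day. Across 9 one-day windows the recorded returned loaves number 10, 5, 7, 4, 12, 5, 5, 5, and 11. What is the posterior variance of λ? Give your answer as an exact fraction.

29/243

Total count: 10 + 5 + 7 + 4 + 12 + 5 + 5 + 5 + 11 = 64.
Total exposure: 9 days.
By Gamma–Poisson conjugacy, the posterior is Gamma(α + Σx, β + Σt) = Gamma(23 + 64, 18 + 9) = Gamma(87, 27).
Posterior variance = α'/β'² = 87/729 = 29/243.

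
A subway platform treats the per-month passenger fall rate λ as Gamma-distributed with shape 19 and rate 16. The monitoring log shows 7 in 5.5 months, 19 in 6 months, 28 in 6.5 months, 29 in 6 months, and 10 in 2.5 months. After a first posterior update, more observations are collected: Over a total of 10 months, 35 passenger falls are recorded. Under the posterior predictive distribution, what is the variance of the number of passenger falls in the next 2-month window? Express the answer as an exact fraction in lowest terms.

Total count: 7 + 19 + 28 + 29 + 10 = 93.
Total exposure: 5.5 + 6 + 6.5 + 6 + 2.5 = 26.5 months.
After the first batch: Gamma(19 + 93, 16 + 26.5) = Gamma(112, 85/2).
Total count 35 over total exposure 10 months.
After the second batch: Gamma(112 + 35, 85/2 + 10) = Gamma(147, 105/2).
The posterior predictive for a window of length T is Negative Binomial with variance T·α'·(β'+T)/β'² = 2·147·(109/2)/(11025/4) = 436/75.

436/75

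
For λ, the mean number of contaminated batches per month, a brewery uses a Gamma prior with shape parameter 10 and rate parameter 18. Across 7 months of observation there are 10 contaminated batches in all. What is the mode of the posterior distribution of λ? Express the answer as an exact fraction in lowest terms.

Total count 10 over total exposure 7 months.
Posterior: α' = 10 + 10 = 20, β' = 18 + 7 = 25.
Posterior mode = (α'−1)/β' = 19/25.

19/25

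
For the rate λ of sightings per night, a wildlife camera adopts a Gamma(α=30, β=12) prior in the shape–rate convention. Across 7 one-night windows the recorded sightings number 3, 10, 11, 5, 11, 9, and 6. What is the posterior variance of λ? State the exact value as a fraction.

Total count: 3 + 10 + 11 + 5 + 11 + 9 + 6 = 55.
Total exposure: 7 nights.
Gamma(α, β) with Poisson data over total exposure Σt gives posterior Gamma(α+Σx, β+Σt) = Gamma(85, 19).
Posterior variance = α'/β'² = 85/361.

85/361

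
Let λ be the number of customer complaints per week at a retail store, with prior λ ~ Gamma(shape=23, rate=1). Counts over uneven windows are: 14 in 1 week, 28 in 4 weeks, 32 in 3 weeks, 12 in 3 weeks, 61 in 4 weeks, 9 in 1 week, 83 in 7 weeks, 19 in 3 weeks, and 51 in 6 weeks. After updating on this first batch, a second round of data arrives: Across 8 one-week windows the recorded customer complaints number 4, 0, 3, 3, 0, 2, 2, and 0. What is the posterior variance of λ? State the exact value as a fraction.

Total count: 14 + 28 + 32 + 12 + 61 + 9 + 83 + 19 + 51 = 309.
Total exposure: 1 + 4 + 3 + 3 + 4 + 1 + 7 + 3 + 6 = 32 weeks.
After the first batch: Gamma(23 + 309, 1 + 32) = Gamma(332, 33).
Total count: 4 + 0 + 3 + 3 + 0 + 2 + 2 + 0 = 14.
Total exposure: 8 weeks.
After the second batch: Gamma(332 + 14, 33 + 8) = Gamma(346, 41).
Posterior variance = α'/β'² = 346/1681.

346/1681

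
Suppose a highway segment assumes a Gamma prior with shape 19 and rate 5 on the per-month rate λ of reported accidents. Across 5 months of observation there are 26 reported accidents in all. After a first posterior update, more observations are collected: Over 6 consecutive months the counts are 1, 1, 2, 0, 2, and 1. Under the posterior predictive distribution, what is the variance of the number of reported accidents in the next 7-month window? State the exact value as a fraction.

Total count 26 over total exposure 5 months.
After the first batch: Gamma(19 + 26, 5 + 5) = Gamma(45, 10).
Total count: 1 + 1 + 2 + 0 + 2 + 1 = 7.
Total exposure: 6 months.
After the second batch: Gamma(45 + 7, 10 + 6) = Gamma(52, 16).
The posterior predictive for a window of length T is Negative Binomial with variance T·α'·(β'+T)/β'² = 7·52·23/256 = 2093/64.

2093/64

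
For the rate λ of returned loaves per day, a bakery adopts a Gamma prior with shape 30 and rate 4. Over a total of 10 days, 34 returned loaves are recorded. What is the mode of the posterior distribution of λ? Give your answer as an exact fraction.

9/2

Total count 34 over total exposure 10 days.
By Gamma–Poisson conjugacy, the posterior is Gamma(α + Σx, β + Σt) = Gamma(30 + 34, 4 + 10) = Gamma(64, 14).
Posterior mode = (α'−1)/β' = 63/14 = 9/2.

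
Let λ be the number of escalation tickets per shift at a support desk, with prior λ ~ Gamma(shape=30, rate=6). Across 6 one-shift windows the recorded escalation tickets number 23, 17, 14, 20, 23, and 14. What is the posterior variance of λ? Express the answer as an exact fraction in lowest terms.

Total count: 23 + 17 + 14 + 20 + 23 + 14 = 111.
Total exposure: 6 shifts.
Posterior: α' = 30 + 111 = 141, β' = 6 + 6 = 12.
Posterior variance = α'/β'² = 141/144 = 47/48.

47/48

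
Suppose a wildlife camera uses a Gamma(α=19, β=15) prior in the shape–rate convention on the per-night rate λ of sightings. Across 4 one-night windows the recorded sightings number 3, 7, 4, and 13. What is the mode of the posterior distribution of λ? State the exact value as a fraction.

45/19

Total count: 3 + 7 + 4 + 13 = 27.
Total exposure: 4 nights.
The Gamma prior is conjugate for the Poisson rate, so λ | data ~ Gamma(19+27, 15+4) = Gamma(46, 19).
Posterior mode = (α'−1)/β' = 45/19.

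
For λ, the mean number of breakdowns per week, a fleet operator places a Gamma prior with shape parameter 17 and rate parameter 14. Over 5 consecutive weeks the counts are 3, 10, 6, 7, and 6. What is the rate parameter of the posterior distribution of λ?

Total count: 3 + 10 + 6 + 7 + 6 = 32.
Total exposure: 5 weeks.
Posterior: α' = 17 + 32 = 49, β' = 14 + 5 = 19.

19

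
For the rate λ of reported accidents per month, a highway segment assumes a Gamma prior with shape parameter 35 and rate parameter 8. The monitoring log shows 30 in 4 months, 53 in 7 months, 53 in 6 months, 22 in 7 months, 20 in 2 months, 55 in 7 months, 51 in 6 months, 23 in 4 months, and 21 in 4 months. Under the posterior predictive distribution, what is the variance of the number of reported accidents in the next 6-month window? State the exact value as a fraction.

Total count: 30 + 53 + 53 + 22 + 20 + 55 + 51 + 23 + 21 = 328.
Total exposure: 4 + 7 + 6 + 7 + 2 + 7 + 6 + 4 + 4 = 47 months.
Posterior: α' = 35 + 328 = 363, β' = 8 + 47 = 55.
The posterior predictive for a window of length T is Negative Binomial with variance T·α'·(β'+T)/β'² = 6·363·61/3025 = 1098/25.

1098/25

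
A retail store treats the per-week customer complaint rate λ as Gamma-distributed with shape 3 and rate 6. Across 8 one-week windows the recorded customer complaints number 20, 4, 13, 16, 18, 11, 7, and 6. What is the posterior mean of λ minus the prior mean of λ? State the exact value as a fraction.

Total count: 20 + 4 + 13 + 16 + 18 + 11 + 7 + 6 = 95.
Total exposure: 8 weeks.
By Gamma–Poisson conjugacy, the posterior is Gamma(α + Σx, β + Σt) = Gamma(3 + 95, 6 + 8) = Gamma(98, 14).
Posterior mean = 98/14 = 7; prior mean = 3/6 = 1/2. Difference = 7 − 1/2 = 13/2.

13/2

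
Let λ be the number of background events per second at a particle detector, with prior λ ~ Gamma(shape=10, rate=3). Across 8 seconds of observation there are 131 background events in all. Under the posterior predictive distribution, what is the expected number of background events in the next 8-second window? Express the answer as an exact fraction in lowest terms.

1128/11

Total count 131 over total exposure 8 seconds.
Conjugate update: add total count to the shape and total exposure to the rate, giving Gamma(141, 11).
Predictive mean over an 8-second window = T·E[λ|data] = 8·141/11 = 1128/11.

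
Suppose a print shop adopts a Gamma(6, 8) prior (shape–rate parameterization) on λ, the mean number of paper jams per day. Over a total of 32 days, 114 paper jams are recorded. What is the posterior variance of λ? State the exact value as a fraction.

3/40

Total count 114 over total exposure 32 days.
Gamma(α, β) with Poisson data over total exposure Σt gives posterior Gamma(α+Σx, β+Σt) = Gamma(120, 40).
Posterior variance = α'/β'² = 120/1600 = 3/40.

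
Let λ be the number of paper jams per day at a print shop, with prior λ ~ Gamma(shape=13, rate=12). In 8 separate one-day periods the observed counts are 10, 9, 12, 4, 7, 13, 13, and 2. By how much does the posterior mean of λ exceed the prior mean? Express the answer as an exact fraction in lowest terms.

46/15

Total count: 10 + 9 + 12 + 4 + 7 + 13 + 13 + 2 = 70.
Total exposure: 8 days.
The Gamma prior is conjugate for the Poisson rate, so λ | data ~ Gamma(13+70, 12+8) = Gamma(83, 20).
Posterior mean = 83/20 = 83/20; prior mean = 13/12 = 13/12. Difference = 83/20 − 13/12 = 46/15.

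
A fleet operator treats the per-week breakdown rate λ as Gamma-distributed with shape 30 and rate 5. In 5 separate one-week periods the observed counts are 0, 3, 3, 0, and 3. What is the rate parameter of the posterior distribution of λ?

Total count: 0 + 3 + 3 + 0 + 3 = 9.
Total exposure: 5 weeks.
Posterior: α' = 30 + 9 = 39, β' = 5 + 5 = 10.

10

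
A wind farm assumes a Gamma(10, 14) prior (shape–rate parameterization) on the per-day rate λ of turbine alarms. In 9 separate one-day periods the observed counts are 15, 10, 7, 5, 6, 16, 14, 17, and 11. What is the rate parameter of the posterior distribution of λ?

Total count: 15 + 10 + 7 + 5 + 6 + 16 + 14 + 17 + 11 = 101.
Total exposure: 9 days.
By Gamma–Poisson conjugacy, the posterior is Gamma(α + Σx, β + Σt) = Gamma(10 + 101, 14 + 9) = Gamma(111, 23).

23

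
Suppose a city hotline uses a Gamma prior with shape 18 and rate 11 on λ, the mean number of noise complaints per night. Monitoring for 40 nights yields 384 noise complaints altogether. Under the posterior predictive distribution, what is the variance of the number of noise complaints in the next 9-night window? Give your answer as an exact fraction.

24120/289

Total count 384 over total exposure 40 nights.
Conjugate update: add total count to the shape and total exposure to the rate, giving Gamma(402, 51).
The posterior predictive for a window of length T is Negative Binomial with variance T·α'·(β'+T)/β'² = 9·402·60/2601 = 24120/289.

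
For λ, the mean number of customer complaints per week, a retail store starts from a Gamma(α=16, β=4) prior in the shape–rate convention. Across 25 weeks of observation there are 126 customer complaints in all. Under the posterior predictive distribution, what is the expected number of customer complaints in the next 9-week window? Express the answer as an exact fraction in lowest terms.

1278/29

Total count 126 over total exposure 25 weeks.
By Gamma–Poisson conjugacy, the posterior is Gamma(α + Σx, β + Σt) = Gamma(16 + 126, 4 + 25) = Gamma(142, 29).
Predictive mean over a 9-week window = T·E[λ|data] = 9·142/29 = 1278/29.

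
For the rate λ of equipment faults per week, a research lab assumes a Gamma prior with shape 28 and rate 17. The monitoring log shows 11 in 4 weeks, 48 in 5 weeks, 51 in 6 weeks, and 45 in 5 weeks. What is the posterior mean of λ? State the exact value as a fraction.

Total count: 11 + 48 + 51 + 45 = 155.
Total exposure: 4 + 5 + 6 + 5 = 20 weeks.
Posterior: α' = 28 + 155 = 183, β' = 17 + 20 = 37.
Posterior mean = α'/β' = 183/37.

183/37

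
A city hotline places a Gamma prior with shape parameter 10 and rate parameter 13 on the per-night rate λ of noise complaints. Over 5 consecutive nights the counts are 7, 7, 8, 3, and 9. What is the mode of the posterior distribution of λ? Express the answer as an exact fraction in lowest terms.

43/18

Total count: 7 + 7 + 8 + 3 + 9 = 34.
Total exposure: 5 nights.
By Gamma–Poisson conjugacy, the posterior is Gamma(α + Σx, β + Σt) = Gamma(10 + 34, 13 + 5) = Gamma(44, 18).
Posterior mode = (α'−1)/β' = 43/18.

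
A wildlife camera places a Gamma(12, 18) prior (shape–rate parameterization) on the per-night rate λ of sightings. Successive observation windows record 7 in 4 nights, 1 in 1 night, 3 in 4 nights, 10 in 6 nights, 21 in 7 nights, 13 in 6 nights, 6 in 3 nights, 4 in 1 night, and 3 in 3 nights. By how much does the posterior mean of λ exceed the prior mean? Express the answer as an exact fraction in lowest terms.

134/159

Total count: 7 + 1 + 3 + 10 + 21 + 13 + 6 + 4 + 3 = 68.
Total exposure: 4 + 1 + 4 + 6 + 7 + 6 + 3 + 1 + 3 = 35 nights.
Conjugate update: add total count to the shape and total exposure to the rate, giving Gamma(80, 53).
Posterior mean = 80/53 = 80/53; prior mean = 12/18 = 2/3. Difference = 80/53 − 2/3 = 134/159.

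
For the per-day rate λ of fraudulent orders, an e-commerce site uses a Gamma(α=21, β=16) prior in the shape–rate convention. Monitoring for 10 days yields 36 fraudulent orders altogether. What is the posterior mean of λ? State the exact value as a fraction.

57/26

Total count 36 over total exposure 10 days.
By Gamma–Poisson conjugacy, the posterior is Gamma(α + Σx, β + Σt) = Gamma(21 + 36, 16 + 10) = Gamma(57, 26).
Posterior mean = α'/β' = 57/26.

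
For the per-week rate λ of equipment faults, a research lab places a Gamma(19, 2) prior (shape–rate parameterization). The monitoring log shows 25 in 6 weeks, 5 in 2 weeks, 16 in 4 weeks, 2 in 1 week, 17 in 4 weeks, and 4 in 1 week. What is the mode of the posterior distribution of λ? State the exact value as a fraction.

Total count: 25 + 5 + 16 + 2 + 17 + 4 = 69.
Total exposure: 6 + 2 + 4 + 1 + 4 + 1 = 18 weeks.
Gamma(α, β) with Poisson data over total exposure Σt gives posterior Gamma(α+Σx, β+Σt) = Gamma(88, 20).
Posterior mode = (α'−1)/β' = 87/20.

87/20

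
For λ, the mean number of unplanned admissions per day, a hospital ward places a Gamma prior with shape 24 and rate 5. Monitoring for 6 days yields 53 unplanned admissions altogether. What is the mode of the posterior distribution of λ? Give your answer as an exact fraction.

Total count 53 over total exposure 6 days.
By Gamma–Poisson conjugacy, the posterior is Gamma(α + Σx, β + Σt) = Gamma(24 + 53, 5 + 6) = Gamma(77, 11).
Posterior mode = (α'−1)/β' = 76/11.

76/11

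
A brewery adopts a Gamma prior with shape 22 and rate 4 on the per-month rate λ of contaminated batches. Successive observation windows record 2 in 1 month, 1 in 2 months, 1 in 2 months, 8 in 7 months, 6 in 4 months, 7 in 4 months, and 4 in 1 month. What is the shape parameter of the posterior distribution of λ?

51

Total count: 2 + 1 + 1 + 8 + 6 + 7 + 4 = 29.
Total exposure: 1 + 2 + 2 + 7 + 4 + 4 + 1 = 21 months.
Conjugate update: add total count to the shape and total exposure to the rate, giving Gamma(51, 25).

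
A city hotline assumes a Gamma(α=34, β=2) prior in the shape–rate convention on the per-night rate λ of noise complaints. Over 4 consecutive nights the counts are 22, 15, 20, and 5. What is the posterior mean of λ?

Total count: 22 + 15 + 20 + 5 = 62.
Total exposure: 4 nights.
Conjugate update: add total count to the shape and total exposure to the rate, giving Gamma(96, 6).
Posterior mean = α'/β' = 96/6 = 16.

16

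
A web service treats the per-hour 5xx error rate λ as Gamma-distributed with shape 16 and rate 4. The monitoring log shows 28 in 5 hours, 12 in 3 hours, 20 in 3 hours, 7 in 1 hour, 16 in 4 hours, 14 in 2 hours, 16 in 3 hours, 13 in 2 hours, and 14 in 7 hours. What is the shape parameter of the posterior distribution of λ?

Total count: 28 + 12 + 20 + 7 + 16 + 14 + 16 + 13 + 14 = 140.
Total exposure: 5 + 3 + 3 + 1 + 4 + 2 + 3 + 2 + 7 = 30 hours.
The Gamma prior is conjugate for the Poisson rate, so λ | data ~ Gamma(16+140, 4+30) = Gamma(156, 34).

156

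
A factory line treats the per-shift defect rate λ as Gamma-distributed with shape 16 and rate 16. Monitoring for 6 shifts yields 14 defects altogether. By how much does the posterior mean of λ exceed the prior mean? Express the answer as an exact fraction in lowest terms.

Total count 14 over total exposure 6 shifts.
Posterior: α' = 16 + 14 = 30, β' = 16 + 6 = 22.
Posterior mean = 30/22 = 15/11; prior mean = 16/16 = 1. Difference = 15/11 − 1 = 4/11.

4/11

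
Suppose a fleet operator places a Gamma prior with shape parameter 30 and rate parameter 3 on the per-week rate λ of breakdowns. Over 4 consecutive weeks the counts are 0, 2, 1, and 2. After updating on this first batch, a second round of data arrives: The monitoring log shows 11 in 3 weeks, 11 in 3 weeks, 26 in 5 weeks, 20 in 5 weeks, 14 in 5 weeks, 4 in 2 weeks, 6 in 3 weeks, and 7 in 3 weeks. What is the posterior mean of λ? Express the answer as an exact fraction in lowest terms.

Total count: 0 + 2 + 1 + 2 = 5.
Total exposure: 4 weeks.
After the first batch: Gamma(30 + 5, 3 + 4) = Gamma(35, 7).
Total count: 11 + 11 + 26 + 20 + 14 + 4 + 6 + 7 = 99.
Total exposure: 3 + 3 + 5 + 5 + 5 + 2 + 3 + 3 = 29 weeks.
After the second batch: Gamma(35 + 99, 7 + 29) = Gamma(134, 36).
Posterior mean = α'/β' = 134/36 = 67/18.

67/18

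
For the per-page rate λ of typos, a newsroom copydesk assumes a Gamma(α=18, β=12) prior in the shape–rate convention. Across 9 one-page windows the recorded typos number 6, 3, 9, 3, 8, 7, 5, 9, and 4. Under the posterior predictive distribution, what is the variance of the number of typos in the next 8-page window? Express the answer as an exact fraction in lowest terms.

1856/49

Total count: 6 + 3 + 9 + 3 + 8 + 7 + 5 + 9 + 4 = 54.
Total exposure: 9 pages.
The Gamma prior is conjugate for the Poisson rate, so λ | data ~ Gamma(18+54, 12+9) = Gamma(72, 21).
The posterior predictive for a window of length T is Negative Binomial with variance T·α'·(β'+T)/β'² = 8·72·29/441 = 1856/49.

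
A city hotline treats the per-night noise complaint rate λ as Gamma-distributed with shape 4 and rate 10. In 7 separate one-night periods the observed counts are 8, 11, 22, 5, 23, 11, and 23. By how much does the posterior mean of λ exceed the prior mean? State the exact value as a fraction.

501/85

Total count: 8 + 11 + 22 + 5 + 23 + 11 + 23 = 103.
Total exposure: 7 nights.
Conjugate update: add total count to the shape and total exposure to the rate, giving Gamma(107, 17).
Posterior mean = 107/17 = 107/17; prior mean = 4/10 = 2/5. Difference = 107/17 − 2/5 = 501/85.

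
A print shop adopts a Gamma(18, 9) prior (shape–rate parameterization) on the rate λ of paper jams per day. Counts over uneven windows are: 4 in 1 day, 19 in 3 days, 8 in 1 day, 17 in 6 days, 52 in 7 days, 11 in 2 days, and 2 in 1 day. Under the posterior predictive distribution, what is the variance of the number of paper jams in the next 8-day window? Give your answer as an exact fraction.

9956/225

Total count: 4 + 19 + 8 + 17 + 52 + 11 + 2 = 113.
Total exposure: 1 + 3 + 1 + 6 + 7 + 2 + 1 = 21 days.
The Gamma prior is conjugate for the Poisson rate, so λ | data ~ Gamma(18+113, 9+21) = Gamma(131, 30).
The posterior predictive for a window of length T is Negative Binomial with variance T·α'·(β'+T)/β'² = 8·131·38/900 = 9956/225.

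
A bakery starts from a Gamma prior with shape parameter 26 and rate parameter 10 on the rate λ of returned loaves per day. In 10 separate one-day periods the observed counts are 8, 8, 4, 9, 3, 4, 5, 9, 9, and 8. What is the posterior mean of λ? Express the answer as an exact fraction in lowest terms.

93/20

Total count: 8 + 8 + 4 + 9 + 3 + 4 + 5 + 9 + 9 + 8 = 67.
Total exposure: 10 days.
Conjugate update: add total count to the shape and total exposure to the rate, giving Gamma(93, 20).
Posterior mean = α'/β' = 93/20.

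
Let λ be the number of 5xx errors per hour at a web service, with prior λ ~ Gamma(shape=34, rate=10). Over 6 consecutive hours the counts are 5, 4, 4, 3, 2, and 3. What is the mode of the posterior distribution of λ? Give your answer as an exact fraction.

27/8

Total count: 5 + 4 + 4 + 3 + 2 + 3 = 21.
Total exposure: 6 hours.
The Gamma prior is conjugate for the Poisson rate, so λ | data ~ Gamma(34+21, 10+6) = Gamma(55, 16).
Posterior mode = (α'−1)/β' = 54/16 = 27/8.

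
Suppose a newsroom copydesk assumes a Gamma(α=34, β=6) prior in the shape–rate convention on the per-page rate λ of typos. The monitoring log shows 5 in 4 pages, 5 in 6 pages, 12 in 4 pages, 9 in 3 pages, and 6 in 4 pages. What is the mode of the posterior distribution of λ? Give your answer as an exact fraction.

Total count: 5 + 5 + 12 + 9 + 6 = 37.
Total exposure: 4 + 6 + 4 + 3 + 4 = 21 pages.
Conjugate update: add total count to the shape and total exposure to the rate, giving Gamma(71, 27).
Posterior mode = (α'−1)/β' = 70/27.

70/27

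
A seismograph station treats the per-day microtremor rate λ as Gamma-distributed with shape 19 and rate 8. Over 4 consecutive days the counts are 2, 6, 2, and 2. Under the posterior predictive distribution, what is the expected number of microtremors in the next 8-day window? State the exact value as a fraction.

Total count: 2 + 6 + 2 + 2 = 12.
Total exposure: 4 days.
Posterior: α' = 19 + 12 = 31, β' = 8 + 4 = 12.
Predictive mean over an 8-day window = T·E[λ|data] = 8·31/12 = 62/3.

62/3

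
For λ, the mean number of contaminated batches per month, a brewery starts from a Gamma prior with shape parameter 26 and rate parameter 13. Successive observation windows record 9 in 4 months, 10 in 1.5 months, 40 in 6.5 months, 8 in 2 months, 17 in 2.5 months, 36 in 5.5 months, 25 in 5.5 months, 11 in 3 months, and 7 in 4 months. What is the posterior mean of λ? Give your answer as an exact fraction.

378/95

Total count: 9 + 10 + 40 + 8 + 17 + 36 + 25 + 11 + 7 = 163.
Total exposure: 4 + 1.5 + 6.5 + 2 + 2.5 + 5.5 + 5.5 + 3 + 4 = 34.5 months.
By Gamma–Poisson conjugacy, the posterior is Gamma(α + Σx, β + Σt) = Gamma(26 + 163, 13 + 34.5) = Gamma(189, 95/2).
Posterior mean = α'/β' = 189/(95/2) = 378/95.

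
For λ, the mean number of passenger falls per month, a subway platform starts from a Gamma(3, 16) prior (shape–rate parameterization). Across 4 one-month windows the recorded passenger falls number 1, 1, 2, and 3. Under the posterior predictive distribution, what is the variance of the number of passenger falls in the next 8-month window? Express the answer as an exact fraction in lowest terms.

28/5

Total count: 1 + 1 + 2 + 3 = 7.
Total exposure: 4 months.
The Gamma prior is conjugate for the Poisson rate, so λ | data ~ Gamma(3+7, 16+4) = Gamma(10, 20).
The posterior predictive for a window of length T is Negative Binomial with variance T·α'·(β'+T)/β'² = 8·10·28/400 = 28/5.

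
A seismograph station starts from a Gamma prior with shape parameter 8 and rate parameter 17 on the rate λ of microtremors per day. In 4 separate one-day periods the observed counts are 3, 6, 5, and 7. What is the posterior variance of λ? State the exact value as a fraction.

29/441

Total count: 3 + 6 + 5 + 7 = 21.
Total exposure: 4 days.
Conjugate update: add total count to the shape and total exposure to the rate, giving Gamma(29, 21).
Posterior variance = α'/β'² = 29/441.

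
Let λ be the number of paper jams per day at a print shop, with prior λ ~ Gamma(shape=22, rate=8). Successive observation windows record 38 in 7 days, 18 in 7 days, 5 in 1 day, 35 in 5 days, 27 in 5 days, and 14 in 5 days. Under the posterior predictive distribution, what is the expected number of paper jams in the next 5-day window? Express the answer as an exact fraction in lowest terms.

Total count: 38 + 18 + 5 + 35 + 27 + 14 = 137.
Total exposure: 7 + 7 + 1 + 5 + 5 + 5 = 30 days.
Posterior: α' = 22 + 137 = 159, β' = 8 + 30 = 38.
Predictive mean over a 5-day window = T·E[λ|data] = 5·159/38 = 795/38.

795/38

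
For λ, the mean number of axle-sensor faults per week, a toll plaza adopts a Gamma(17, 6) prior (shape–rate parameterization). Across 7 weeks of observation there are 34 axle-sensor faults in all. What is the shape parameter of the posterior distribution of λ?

Total count 34 over total exposure 7 weeks.
Posterior: α' = 17 + 34 = 51, β' = 6 + 7 = 13.

51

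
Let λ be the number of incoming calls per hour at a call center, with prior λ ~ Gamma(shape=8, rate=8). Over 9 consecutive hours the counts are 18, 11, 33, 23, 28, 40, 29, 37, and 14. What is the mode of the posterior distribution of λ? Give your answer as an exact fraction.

Total count: 18 + 11 + 33 + 23 + 28 + 40 + 29 + 37 + 14 = 233.
Total exposure: 9 hours.
Conjugate update: add total count to the shape and total exposure to the rate, giving Gamma(241, 17).
Posterior mode = (α'−1)/β' = 240/17.

240/17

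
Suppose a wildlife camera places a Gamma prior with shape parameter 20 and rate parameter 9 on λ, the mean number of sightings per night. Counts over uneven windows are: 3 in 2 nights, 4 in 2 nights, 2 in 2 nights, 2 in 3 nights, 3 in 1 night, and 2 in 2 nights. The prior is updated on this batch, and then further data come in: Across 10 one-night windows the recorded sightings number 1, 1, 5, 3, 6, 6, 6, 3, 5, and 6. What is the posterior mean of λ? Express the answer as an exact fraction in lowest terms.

78/31

Total count: 3 + 4 + 2 + 2 + 3 + 2 = 16.
Total exposure: 2 + 2 + 2 + 3 + 1 + 2 = 12 nights.
After the first batch: Gamma(20 + 16, 9 + 12) = Gamma(36, 21).
Total count: 1 + 1 + 5 + 3 + 6 + 6 + 6 + 3 + 5 + 6 = 42.
Total exposure: 10 nights.
After the second batch: Gamma(36 + 42, 21 + 10) = Gamma(78, 31).
Posterior mean = α'/β' = 78/31.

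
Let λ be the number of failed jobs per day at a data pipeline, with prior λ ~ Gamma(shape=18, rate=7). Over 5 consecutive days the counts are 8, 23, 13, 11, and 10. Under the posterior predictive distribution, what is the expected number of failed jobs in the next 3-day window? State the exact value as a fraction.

83/4

Total count: 8 + 23 + 13 + 11 + 10 = 65.
Total exposure: 5 days.
Posterior: α' = 18 + 65 = 83, β' = 7 + 5 = 12.
Predictive mean over a 3-day window = T·E[λ|data] = 3·83/12 = 83/4.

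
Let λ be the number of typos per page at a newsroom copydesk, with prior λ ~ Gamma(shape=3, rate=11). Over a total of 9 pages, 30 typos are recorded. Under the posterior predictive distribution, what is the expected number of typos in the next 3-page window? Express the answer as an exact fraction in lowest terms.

Total count 30 over total exposure 9 pages.
Gamma(α, β) with Poisson data over total exposure Σt gives posterior Gamma(α+Σx, β+Σt) = Gamma(33, 20).
Predictive mean over a 3-page window = T·E[λ|data] = 3·33/20 = 99/20.

99/20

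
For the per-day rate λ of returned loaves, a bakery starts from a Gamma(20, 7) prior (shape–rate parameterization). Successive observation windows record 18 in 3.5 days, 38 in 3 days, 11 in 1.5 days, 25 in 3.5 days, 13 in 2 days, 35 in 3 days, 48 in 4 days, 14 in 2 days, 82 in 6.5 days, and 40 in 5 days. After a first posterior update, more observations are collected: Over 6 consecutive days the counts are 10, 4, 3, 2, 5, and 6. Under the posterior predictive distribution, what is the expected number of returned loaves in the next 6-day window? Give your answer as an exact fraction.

2244/47

Total count: 18 + 38 + 11 + 25 + 13 + 35 + 48 + 14 + 82 + 40 = 324.
Total exposure: 3.5 + 3 + 1.5 + 3.5 + 2 + 3 + 4 + 2 + 6.5 + 5 = 34 days.
After the first batch: Gamma(20 + 324, 7 + 34) = Gamma(344, 41).
Total count: 10 + 4 + 3 + 2 + 5 + 6 = 30.
Total exposure: 6 days.
After the second batch: Gamma(344 + 30, 41 + 6) = Gamma(374, 47).
Predictive mean over a 6-day window = T·E[λ|data] = 6·374/47 = 2244/47.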